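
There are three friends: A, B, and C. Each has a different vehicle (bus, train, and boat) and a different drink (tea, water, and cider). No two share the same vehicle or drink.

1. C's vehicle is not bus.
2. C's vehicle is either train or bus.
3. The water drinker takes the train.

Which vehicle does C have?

Clue 1 rules out bus for C's vehicle.
With clues 1–2, boat is impossible for C's vehicle.
That leaves train.

train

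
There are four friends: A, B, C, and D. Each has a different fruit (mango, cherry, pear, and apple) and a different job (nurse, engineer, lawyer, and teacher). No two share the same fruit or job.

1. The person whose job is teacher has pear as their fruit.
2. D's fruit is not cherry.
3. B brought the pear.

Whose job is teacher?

With clues 1–3, A, C, and D are impossible for the one with job teacher.
That leaves B.

B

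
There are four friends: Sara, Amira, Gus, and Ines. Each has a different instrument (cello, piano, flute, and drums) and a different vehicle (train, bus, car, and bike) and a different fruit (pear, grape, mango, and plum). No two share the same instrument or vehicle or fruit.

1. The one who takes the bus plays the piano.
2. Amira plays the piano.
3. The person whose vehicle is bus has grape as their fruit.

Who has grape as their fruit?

Amira

With clues 1–3, Gus, Ines, and Sara are impossible for the one with fruit grape.
That leaves Amira.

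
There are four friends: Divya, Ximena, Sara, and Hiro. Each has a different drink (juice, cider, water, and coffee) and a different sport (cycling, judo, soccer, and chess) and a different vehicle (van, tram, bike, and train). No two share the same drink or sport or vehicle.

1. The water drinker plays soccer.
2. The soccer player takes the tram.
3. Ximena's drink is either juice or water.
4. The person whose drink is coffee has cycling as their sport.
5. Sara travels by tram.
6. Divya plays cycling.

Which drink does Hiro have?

cider

With clues 1–5, juice and water are impossible for Hiro's drink.
With clues 1–6, coffee is impossible for Hiro's drink.
That leaves cider.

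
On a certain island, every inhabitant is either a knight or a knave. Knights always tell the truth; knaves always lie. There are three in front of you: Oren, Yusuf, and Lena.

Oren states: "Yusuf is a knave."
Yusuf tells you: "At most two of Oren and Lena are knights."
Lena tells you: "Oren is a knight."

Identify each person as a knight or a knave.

Oren: knave, Yusuf: knight, Lena: knave

Regardless of anyone's role, Yusuf's statement is true, so Yusuf is a knight.
With that fixed, Oren's statement is false, so Oren is a knave.
With that fixed, Lena's statement is false, so Lena is a knave.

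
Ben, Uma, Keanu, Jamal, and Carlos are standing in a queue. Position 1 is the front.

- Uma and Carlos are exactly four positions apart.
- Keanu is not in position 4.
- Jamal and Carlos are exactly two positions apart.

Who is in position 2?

With clue 1, Carlos and Uma are ruled out for position 2.
With clues 1–3, Ben and Jamal are ruled out for position 2.
So position 2 is Keanu.

Keanu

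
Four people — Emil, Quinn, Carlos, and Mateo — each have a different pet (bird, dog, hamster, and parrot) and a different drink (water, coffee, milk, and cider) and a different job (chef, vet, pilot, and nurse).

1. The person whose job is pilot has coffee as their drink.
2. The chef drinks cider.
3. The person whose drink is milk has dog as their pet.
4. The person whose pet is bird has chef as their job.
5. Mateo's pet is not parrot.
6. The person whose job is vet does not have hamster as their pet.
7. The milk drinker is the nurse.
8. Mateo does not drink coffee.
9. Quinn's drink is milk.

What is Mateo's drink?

cider

With clues 1–7, water is impossible for Mateo's drink.
With clues 1–8, coffee is impossible for Mateo's drink.
With clues 1–9, milk is impossible for Mateo's drink.
That leaves cider.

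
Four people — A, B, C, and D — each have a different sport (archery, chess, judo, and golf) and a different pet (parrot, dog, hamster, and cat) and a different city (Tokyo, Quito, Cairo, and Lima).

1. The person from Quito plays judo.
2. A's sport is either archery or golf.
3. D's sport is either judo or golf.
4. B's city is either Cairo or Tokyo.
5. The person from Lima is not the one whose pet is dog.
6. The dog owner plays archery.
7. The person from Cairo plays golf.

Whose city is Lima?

With clues 1–4, B is impossible for the one with city Lima.
With clues 1–7, A and D are impossible for the one with city Lima.
That leaves C.

C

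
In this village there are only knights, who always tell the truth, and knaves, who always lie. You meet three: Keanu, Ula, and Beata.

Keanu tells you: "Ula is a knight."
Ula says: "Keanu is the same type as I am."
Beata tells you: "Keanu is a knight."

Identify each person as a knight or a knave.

Keanu: knight, Ula: knight, Beata: knight

Consider Keanu. Suppose Keanu is a knave.
Then whichever role Ula has, Ula's statement has the wrong truth value — contradiction.
So Keanu is a knight.
With that fixed, Beata's statement is true, so Beata is a knight.
Consider Ula. Suppose Ula is a knave.
Then Keanu's statement comes out false, contradicting Keanu being a knight.
So Ula is a knight.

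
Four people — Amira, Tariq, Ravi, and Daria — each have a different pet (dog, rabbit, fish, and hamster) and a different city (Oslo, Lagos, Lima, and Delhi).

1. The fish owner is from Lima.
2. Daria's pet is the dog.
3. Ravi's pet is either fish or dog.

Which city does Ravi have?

Lima

With clues 1–3, Delhi, Lagos, and Oslo are impossible for Ravi's city.
That leaves Lima.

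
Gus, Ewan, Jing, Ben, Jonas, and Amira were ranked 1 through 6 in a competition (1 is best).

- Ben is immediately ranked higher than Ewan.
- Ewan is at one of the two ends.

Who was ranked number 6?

With clue 1, Ben is ruled out for rank 6.
With clues 1–2, Amira, Gus, Jing, and Jonas are ruled out for rank 6.
So rank 6 is Ewan.

Ewan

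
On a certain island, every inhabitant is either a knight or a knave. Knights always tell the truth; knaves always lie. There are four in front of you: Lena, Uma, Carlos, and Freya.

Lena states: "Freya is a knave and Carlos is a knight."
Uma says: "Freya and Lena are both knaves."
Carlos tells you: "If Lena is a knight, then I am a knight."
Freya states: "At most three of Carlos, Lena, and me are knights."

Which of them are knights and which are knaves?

Lena: knave, Uma: knave, Carlos: knight, Freya: knight

Regardless of anyone's role, Freya's statement is true, so Freya is a knight.
With that fixed, Lena's statement is false, so Lena is a knave.
With that fixed, Uma's statement is false, so Uma is a knave.
With that fixed, Carlos's statement is true, so Carlos is a knight.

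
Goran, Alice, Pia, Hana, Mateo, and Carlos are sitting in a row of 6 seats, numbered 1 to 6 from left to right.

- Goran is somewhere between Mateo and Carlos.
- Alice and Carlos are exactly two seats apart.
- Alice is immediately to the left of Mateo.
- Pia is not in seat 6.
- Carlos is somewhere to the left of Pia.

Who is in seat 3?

With clues 1–3, Hana, Mateo, and Pia are ruled out for seat 3.
With clues 1–5, Carlos and Goran are ruled out for seat 3.
So seat 3 is Alice.

Alice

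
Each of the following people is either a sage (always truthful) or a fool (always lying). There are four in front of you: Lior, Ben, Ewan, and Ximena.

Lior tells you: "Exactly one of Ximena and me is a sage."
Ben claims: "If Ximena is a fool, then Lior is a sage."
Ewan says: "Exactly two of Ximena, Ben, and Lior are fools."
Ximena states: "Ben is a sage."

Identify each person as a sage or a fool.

Lior: fool, Ben: fool, Ewan: fool, Ximena: fool

Consider Lior. Suppose Lior is a sage.
Then no assignment of the remaining roles makes every statement match its speaker's type — contradiction.
So Lior is a fool.
Consider Ben. Suppose Ben is a sage.
Then no assignment of the remaining roles makes every statement match its speaker's type — contradiction.
So Ben is a fool.
With that fixed, Ximena's statement is false, so Ximena is a fool.
With that fixed, Ewan's statement is false, so Ewan is a fool.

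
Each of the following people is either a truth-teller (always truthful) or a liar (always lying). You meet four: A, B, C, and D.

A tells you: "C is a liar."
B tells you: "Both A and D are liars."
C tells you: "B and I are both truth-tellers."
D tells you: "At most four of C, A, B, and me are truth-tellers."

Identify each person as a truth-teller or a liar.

Regardless of anyone's role, D's statement is true, so D is a truth-teller.
With that fixed, B's statement is false, so B is a liar.
With that fixed, C's statement is false, so C is a liar.
With that fixed, A's statement is true, so A is a truth-teller.

A: truth-teller, B: liar, C: liar, D: truth-teller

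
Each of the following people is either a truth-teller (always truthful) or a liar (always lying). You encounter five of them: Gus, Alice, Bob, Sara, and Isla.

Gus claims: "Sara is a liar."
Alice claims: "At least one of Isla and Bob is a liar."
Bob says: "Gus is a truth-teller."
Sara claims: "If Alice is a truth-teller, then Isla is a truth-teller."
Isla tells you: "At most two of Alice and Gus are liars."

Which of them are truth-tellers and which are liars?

Gus: liar, Alice: truth-teller, Bob: liar, Sara: truth-teller, Isla: truth-teller

Regardless of anyone's role, Isla's statement is true, so Isla is a truth-teller.
With that fixed, Sara's statement is true, so Sara is a truth-teller.
With that fixed, Gus's statement is false, so Gus is a liar.
With that fixed, Bob's statement is false, so Bob is a liar.
With that fixed, Alice's statement is true, so Alice is a truth-teller.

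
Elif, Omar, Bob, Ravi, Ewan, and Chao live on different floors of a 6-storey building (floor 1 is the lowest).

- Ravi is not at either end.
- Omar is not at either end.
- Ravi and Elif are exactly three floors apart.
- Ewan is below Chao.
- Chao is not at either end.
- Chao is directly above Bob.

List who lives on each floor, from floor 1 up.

Ewan, Omar, Ravi, Bob, Chao, Elif

From clue 1: Ravi is in {2,3,4,5}.
From clues 1–2: Omar is in {2,3,4,5}.
From clues 1–3: Elif is in {1,2,5,6}.
From clues 1–6: Ewan → floor 1, Omar → floor 2, Ravi → floor 3, Bob → floor 4, Chao → floor 5, Elif → floor 6.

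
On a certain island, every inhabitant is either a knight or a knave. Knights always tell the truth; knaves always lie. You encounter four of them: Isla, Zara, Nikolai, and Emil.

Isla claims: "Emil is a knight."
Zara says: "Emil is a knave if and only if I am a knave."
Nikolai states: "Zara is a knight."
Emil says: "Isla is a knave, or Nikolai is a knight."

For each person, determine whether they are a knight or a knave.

Consider Isla. Suppose Isla is a knave.
Then no assignment of the remaining roles makes every statement match its speaker's type — contradiction.
So Isla is a knight.
Consider Zara. Suppose Zara is a knave.
Then no assignment of the remaining roles makes every statement match its speaker's type — contradiction.
So Zara is a knight.
With that fixed, Nikolai's statement is true, so Nikolai is a knight.
With that fixed, Emil's statement is true, so Emil is a knight.

Isla: knight, Zara: knight, Nikolai: knight, Emil: knight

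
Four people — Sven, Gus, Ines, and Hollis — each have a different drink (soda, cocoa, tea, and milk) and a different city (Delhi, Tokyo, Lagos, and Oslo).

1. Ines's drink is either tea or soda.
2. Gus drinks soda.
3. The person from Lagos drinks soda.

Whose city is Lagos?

With clues 1–3, Hollis, Ines, and Sven are impossible for the one with city Lagos.
That leaves Gus.

Gus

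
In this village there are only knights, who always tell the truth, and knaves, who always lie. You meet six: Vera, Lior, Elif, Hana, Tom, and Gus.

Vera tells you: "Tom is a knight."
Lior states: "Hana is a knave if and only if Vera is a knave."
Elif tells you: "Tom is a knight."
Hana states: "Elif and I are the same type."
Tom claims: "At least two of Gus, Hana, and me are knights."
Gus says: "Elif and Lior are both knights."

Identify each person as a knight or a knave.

Consider Vera. Suppose Vera is a knave.
Then no assignment of the remaining roles makes every statement match its speaker's type — contradiction.
So Vera is a knight.
Consider Lior. Suppose Lior is a knave.
Then no assignment of the remaining roles makes every statement match its speaker's type — contradiction.
So Lior is a knight.
Consider Elif. Suppose Elif is a knave.
Then whichever role Hana has, Hana's statement has the wrong truth value — contradiction.
So Elif is a knight.
With that fixed, Gus's statement is true, so Gus is a knight.
Consider Hana. Suppose Hana is a knave.
Then Lior's statement comes out false, contradicting Lior being a knight.
So Hana is a knight.
With that fixed, Tom's statement is true, so Tom is a knight.

Vera: knight, Lior: knight, Elif: knight, Hana: knight, Tom: knight, Gus: knight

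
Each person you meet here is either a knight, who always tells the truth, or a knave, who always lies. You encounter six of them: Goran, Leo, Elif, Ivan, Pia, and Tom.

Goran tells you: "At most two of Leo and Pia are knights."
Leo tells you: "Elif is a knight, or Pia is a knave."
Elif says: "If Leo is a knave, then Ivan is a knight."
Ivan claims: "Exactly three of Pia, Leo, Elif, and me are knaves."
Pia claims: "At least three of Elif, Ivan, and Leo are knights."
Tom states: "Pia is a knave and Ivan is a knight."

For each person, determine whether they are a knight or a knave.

Goran: knight, Leo: knight, Elif: knight, Ivan: knave, Pia: knave, Tom: knave

Regardless of anyone's role, Goran's statement is true, so Goran is a knight.
Consider Leo. Suppose Leo is a knave.
Then no assignment of the remaining roles makes every statement match its speaker's type — contradiction.
So Leo is a knight.
With that fixed, Elif's statement is true, so Elif is a knight.
With that fixed, Ivan's statement is false, so Ivan is a knave.
With that fixed, Pia's statement is false, so Pia is a knave.
With that fixed, Tom's statement is false, so Tom is a knave.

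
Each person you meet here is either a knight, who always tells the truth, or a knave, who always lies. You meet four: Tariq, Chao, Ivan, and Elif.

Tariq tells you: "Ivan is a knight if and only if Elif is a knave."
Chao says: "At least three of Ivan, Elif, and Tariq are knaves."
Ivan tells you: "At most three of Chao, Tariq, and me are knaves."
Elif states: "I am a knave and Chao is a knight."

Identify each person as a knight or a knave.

Tariq: knight, Chao: knave, Ivan: knight, Elif: knave

Regardless of anyone's role, Ivan's statement is true, so Ivan is a knight.
With that fixed, Chao's statement is false, so Chao is a knave.
With that fixed, Elif's statement is false, so Elif is a knave.
With that fixed, Tariq's statement is true, so Tariq is a knight.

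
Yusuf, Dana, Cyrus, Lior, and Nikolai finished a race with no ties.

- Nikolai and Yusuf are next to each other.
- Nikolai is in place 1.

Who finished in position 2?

Yusuf

With clues 1–2, Cyrus, Dana, Lior, and Nikolai are ruled out for place 2.
So place 2 is Yusuf.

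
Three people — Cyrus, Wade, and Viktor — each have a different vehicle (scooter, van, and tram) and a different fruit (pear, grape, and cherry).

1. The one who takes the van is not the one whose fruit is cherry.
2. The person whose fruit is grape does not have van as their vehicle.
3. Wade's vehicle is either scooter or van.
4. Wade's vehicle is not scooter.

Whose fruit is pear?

With clues 1–4, Cyrus and Viktor are impossible for the one with fruit pear.
That leaves Wade.

Wade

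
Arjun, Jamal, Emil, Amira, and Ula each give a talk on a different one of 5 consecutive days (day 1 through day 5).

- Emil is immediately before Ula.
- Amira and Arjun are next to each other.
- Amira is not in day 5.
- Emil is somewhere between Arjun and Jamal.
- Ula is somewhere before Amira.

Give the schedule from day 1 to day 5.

Jamal, Emil, Ula, Amira, Arjun

From clue 1: Emil is in {1,2,3,4}.
From clues 1–2: Jamal is in {1,3,5}.
From clues 1–4: Jamal is in {1,5}.
From clues 1–5: Jamal → day 1, Emil → day 2, Ula → day 3, Amira → day 4, Arjun → day 5.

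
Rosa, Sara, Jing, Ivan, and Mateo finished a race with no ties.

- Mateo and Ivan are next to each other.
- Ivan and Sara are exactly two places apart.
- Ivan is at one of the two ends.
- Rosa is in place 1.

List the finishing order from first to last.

From clues 1–3: Sara → place 3.
From clues 1–4: Rosa → place 1, Jing → place 2, Mateo → place 4, Ivan → place 5.

Rosa, Jing, Sara, Mateo, Ivan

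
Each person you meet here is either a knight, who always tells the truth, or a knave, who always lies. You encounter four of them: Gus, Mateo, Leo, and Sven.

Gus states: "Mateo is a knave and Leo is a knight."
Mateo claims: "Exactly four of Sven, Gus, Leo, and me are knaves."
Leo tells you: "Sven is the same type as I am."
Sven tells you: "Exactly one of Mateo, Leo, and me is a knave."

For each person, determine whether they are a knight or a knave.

Consider Gus. Suppose Gus is a knave.
Then no assignment of the remaining roles makes every statement match its speaker's type — contradiction.
So Gus is a knight.
With that fixed, Mateo's statement is false, so Mateo is a knave.
Consider Leo. Suppose Leo is a knave.
Then Gus's statement comes out false, contradicting Gus being a knight.
So Leo is a knight.
Consider Sven. Suppose Sven is a knave.
Then Leo's statement comes out false, contradicting Leo being a knight.
So Sven is a knight.

Gus: knight, Mateo: knave, Leo: knight, Sven: knight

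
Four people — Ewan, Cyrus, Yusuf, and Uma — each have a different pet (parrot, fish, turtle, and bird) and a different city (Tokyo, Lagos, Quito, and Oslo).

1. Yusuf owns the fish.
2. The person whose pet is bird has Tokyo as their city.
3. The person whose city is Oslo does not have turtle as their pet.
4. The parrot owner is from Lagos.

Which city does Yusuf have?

Oslo

With clues 1–2, Tokyo is impossible for Yusuf's city.
With clues 1–4, Lagos and Quito are impossible for Yusuf's city.
That leaves Oslo.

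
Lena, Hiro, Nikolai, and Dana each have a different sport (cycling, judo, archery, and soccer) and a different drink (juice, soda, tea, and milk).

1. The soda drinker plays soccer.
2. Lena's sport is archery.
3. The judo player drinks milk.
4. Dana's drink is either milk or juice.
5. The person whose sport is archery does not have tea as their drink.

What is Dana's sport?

With clues 1–2, archery is impossible for Dana's sport.
With clues 1–4, soccer is impossible for Dana's sport.
With clues 1–5, cycling is impossible for Dana's sport.
That leaves judo.

judo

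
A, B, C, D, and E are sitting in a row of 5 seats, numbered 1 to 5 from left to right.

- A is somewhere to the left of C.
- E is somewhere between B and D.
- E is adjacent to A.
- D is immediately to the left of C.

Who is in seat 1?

With clue 1, C is ruled out for seat 1.
With clues 1–2, E is ruled out for seat 1.
With clues 1–3, A is ruled out for seat 1.
With clues 1–4, D is ruled out for seat 1.
So seat 1 is B.

B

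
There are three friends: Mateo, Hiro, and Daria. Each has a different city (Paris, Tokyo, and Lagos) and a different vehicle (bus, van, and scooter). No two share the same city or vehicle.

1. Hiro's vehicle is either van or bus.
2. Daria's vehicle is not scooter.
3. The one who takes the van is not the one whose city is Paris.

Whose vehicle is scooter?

Clue 1 rules out Hiro for the one with vehicle scooter.
With clues 1–2, Daria is impossible for the one with vehicle scooter.
That leaves Mateo.

Mateo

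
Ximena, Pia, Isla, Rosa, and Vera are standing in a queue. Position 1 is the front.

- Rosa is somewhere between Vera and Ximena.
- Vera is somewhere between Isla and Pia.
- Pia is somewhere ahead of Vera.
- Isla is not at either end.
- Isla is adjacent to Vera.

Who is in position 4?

With clues 1–3, Pia is ruled out for position 4.
With clues 1–4, Vera and Ximena are ruled out for position 4.
With clues 1–5, Isla is ruled out for position 4.
So position 4 is Rosa.

Rosa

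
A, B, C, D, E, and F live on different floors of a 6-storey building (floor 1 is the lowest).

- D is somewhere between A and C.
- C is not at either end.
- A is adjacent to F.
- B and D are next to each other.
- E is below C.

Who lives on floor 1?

E

With clue 1, D is ruled out for floor 1.
With clues 1–2, C is ruled out for floor 1.
With clues 1–4, B is ruled out for floor 1.
With clues 1–5, A and F are ruled out for floor 1.
So floor 1 is E.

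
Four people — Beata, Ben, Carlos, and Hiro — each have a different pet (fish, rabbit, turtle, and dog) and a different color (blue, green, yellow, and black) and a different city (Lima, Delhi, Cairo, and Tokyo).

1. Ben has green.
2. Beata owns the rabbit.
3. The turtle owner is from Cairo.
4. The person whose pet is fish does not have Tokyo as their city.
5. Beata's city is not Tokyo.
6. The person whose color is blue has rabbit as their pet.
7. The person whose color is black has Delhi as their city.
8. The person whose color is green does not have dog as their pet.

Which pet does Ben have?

With clues 1–2, rabbit is impossible for Ben's pet.
With clues 1–7, fish is impossible for Ben's pet.
With clues 1–8, dog is impossible for Ben's pet.
That leaves turtle.

turtle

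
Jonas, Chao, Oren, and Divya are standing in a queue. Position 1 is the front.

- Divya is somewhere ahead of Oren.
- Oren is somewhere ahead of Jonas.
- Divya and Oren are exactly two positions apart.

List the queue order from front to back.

From clue 1: Oren is in {2,3,4}.
From clues 1–2: Jonas is in {3,4}.
From clues 1–3: Divya → position 1, Chao → position 2, Oren → position 3, Jonas → position 4.

Divya, Chao, Oren, Jonas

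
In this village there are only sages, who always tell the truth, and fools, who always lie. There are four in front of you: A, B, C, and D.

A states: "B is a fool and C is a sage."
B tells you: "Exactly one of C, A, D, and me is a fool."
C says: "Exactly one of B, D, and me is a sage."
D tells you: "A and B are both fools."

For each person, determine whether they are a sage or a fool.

A: sage, B: fool, C: sage, D: fool

Consider A. Suppose A is a fool.
Then no assignment of the remaining roles makes every statement match its speaker's type — contradiction.
So A is a sage.
With that fixed, D's statement is false, so D is a fool.
Consider B. Suppose B is a sage.
Then A's statement comes out false, contradicting A being a sage.
So B is a fool.
Consider C. Suppose C is a fool.
Then A's statement comes out false, contradicting A being a sage.
So C is a sage.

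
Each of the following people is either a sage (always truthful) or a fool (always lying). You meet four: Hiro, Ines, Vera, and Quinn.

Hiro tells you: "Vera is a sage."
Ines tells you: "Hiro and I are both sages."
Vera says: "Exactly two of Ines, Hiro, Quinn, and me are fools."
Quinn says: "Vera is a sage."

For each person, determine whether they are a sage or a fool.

Consider Hiro. Suppose Hiro is a sage.
Then no assignment of the remaining roles makes every statement match its speaker's type — contradiction.
So Hiro is a fool.
With that fixed, Ines's statement is false, so Ines is a fool.
Consider Vera. Suppose Vera is a sage.
Then Hiro's statement comes out true, contradicting Hiro being a fool.
So Vera is a fool.
With that fixed, Quinn's statement is false, so Quinn is a fool.

Hiro: fool, Ines: fool, Vera: fool, Quinn: fool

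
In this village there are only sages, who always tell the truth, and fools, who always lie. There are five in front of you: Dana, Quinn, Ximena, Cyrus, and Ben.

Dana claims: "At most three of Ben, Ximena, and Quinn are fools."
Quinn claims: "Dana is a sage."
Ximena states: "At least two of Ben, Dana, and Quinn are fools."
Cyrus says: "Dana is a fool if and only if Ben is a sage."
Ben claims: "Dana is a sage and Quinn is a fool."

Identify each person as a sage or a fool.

Regardless of anyone's role, Dana's statement is true, so Dana is a sage.
With that fixed, Quinn's statement is true, so Quinn is a sage.
With that fixed, Ximena's statement is false, so Ximena is a fool.
With that fixed, Ben's statement is false, so Ben is a fool.
With that fixed, Cyrus's statement is true, so Cyrus is a sage.

Dana: sage, Quinn: sage, Ximena: fool, Cyrus: sage, Ben: fool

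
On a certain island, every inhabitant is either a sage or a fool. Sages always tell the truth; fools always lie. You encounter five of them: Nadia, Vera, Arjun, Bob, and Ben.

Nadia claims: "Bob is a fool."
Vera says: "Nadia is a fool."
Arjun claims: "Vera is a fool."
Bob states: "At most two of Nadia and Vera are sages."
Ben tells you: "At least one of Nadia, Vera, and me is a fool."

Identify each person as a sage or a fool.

Nadia: fool, Vera: sage, Arjun: fool, Bob: sage, Ben: sage

Regardless of anyone's role, Bob's statement is true, so Bob is a sage.
With that fixed, Nadia's statement is false, so Nadia is a fool.
With that fixed, Vera's statement is true, so Vera is a sage.
With that fixed, Arjun's statement is false, so Arjun is a fool.
With that fixed, Ben's statement is true, so Ben is a sage.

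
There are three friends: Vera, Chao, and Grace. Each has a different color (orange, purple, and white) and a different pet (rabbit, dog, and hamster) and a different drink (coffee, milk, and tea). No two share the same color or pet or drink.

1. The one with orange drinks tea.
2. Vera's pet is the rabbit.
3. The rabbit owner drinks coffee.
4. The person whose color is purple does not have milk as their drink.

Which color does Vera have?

purple

With clues 1–3, orange is impossible for Vera's color.
With clues 1–4, white is impossible for Vera's color.
That leaves purple.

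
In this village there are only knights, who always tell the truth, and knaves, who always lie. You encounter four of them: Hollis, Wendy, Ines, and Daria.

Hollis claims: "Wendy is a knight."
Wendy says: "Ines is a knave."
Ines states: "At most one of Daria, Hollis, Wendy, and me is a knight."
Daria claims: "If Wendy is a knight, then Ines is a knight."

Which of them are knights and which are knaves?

Consider Hollis. Suppose Hollis is a knave.
Then no assignment of the remaining roles makes every statement match its speaker's type — contradiction.
So Hollis is a knight.
Consider Wendy. Suppose Wendy is a knave.
Then Hollis's statement comes out false, contradicting Hollis being a knight.
So Wendy is a knight.
With that fixed, Ines's statement is false, so Ines is a knave.
With that fixed, Daria's statement is false, so Daria is a knave.

Hollis: knight, Wendy: knight, Ines: knave, Daria: knave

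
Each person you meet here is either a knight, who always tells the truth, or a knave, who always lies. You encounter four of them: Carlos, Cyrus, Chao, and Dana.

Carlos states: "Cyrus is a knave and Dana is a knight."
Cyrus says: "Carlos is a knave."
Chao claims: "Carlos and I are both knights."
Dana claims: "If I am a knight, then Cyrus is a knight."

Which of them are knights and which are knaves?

Consider Carlos. Suppose Carlos is a knight.
Then no assignment of the remaining roles makes every statement match its speaker's type — contradiction.
So Carlos is a knave.
With that fixed, Cyrus's statement is true, so Cyrus is a knight.
With that fixed, Chao's statement is false, so Chao is a knave.
With that fixed, Dana's statement is true, so Dana is a knight.

Carlos: knave, Cyrus: knight, Chao: knave, Dana: knight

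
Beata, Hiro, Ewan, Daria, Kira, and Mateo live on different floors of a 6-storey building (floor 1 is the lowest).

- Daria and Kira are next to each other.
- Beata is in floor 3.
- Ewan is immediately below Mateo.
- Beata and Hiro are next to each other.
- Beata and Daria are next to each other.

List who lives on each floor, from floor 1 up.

Kira, Daria, Beata, Hiro, Ewan, Mateo

From clues 1–2: Beata → floor 3.
From clues 1–3: Hiro is in {4,6}.
From clues 1–4: Hiro → floor 4.
From clues 1–5: Kira → floor 1, Daria → floor 2, Ewan → floor 5, Mateo → floor 6.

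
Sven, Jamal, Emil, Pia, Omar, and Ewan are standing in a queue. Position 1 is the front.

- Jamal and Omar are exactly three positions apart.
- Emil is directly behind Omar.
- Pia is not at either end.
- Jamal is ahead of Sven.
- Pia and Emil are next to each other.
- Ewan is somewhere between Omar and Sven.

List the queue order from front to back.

Omar, Emil, Pia, Jamal, Ewan, Sven

From clues 1–2: Jamal is in {1,2,4,5,6}.
From clues 1–3: Pia is in {2,3,4,5}.
From clues 1–4: Jamal is in {1,2,4,5}.
From clues 1–5: Sven is in {5,6}.
From clues 1–6: Omar → position 1, Emil → position 2, Pia → position 3, Jamal → position 4, Ewan → position 5, Sven → position 6.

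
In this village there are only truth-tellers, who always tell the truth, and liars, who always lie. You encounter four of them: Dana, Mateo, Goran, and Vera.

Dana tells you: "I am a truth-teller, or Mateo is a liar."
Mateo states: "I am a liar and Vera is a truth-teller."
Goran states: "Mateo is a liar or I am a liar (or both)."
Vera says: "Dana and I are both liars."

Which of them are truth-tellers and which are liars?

Dana: truth-teller, Mateo: liar, Goran: truth-teller, Vera: liar

Consider Dana. Suppose Dana is a liar.
Then whichever role Vera has, Vera's statement has the wrong truth value — contradiction.
So Dana is a truth-teller.
With that fixed, Vera's statement is false, so Vera is a liar.
With that fixed, Mateo's statement is false, so Mateo is a liar.
With that fixed, Goran's statement is true, so Goran is a truth-teller.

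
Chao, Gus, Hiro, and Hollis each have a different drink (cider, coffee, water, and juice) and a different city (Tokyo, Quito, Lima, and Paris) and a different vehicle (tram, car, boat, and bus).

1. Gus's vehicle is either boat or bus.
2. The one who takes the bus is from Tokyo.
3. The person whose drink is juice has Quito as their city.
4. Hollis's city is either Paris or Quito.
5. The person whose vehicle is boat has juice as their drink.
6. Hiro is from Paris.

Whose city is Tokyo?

Gus

With clues 1–4, Hollis is impossible for the one with city Tokyo.
With clues 1–6, Chao and Hiro are impossible for the one with city Tokyo.
That leaves Gus.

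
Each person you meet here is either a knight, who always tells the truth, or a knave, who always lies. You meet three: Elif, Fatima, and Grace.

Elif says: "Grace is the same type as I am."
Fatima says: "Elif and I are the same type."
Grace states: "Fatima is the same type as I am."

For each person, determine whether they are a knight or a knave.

Elif: knight, Fatima: knight, Grace: knight

Consider Elif. Suppose Elif is a knave.
Then whichever role Fatima has, Fatima's statement has the wrong truth value — contradiction.
So Elif is a knight.
Consider Fatima. Suppose Fatima is a knave.
Then whichever role Grace has, Grace's statement has the wrong truth value — contradiction.
So Fatima is a knight.
Consider Grace. Suppose Grace is a knave.
Then Elif's statement comes out false, contradicting Elif being a knight.
So Grace is a knight.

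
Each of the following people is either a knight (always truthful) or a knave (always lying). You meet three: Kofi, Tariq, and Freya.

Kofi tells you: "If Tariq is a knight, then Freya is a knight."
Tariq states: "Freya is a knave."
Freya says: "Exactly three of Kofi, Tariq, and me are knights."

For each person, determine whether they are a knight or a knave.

Kofi: knave, Tariq: knight, Freya: knave

Consider Kofi. Suppose Kofi is a knight.
Then no assignment of the remaining roles makes every statement match its speaker's type — contradiction.
So Kofi is a knave.
With that fixed, Freya's statement is false, so Freya is a knave.
With that fixed, Tariq's statement is true, so Tariq is a knight.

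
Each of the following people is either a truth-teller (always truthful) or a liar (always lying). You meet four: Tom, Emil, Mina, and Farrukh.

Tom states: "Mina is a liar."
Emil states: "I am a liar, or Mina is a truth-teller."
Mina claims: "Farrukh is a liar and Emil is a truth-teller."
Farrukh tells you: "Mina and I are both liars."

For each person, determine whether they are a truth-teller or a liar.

Consider Tom. Suppose Tom is a truth-teller.
Then no assignment of the remaining roles makes every statement match its speaker's type — contradiction.
So Tom is a liar.
Consider Emil. Suppose Emil is a liar.
Then Emil's own statement would have to be false, but it can't be — contradiction.
So Emil is a truth-teller.
Consider Mina. Suppose Mina is a liar.
Then Tom's statement comes out true, contradicting Tom being a liar.
So Mina is a truth-teller.
With that fixed, Farrukh's statement is false, so Farrukh is a liar.

Tom: liar, Emil: truth-teller, Mina: truth-teller, Farrukh: liar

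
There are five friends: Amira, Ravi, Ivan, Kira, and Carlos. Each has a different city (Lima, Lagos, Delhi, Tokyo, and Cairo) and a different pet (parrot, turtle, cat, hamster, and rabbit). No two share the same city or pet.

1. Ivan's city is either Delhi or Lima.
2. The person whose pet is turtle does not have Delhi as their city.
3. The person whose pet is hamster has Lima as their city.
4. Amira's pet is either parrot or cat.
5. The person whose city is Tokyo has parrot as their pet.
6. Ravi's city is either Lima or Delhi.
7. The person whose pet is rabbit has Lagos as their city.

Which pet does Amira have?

With clues 1–4, hamster, rabbit, and turtle are impossible for Amira's pet.
With clues 1–7, cat is impossible for Amira's pet.
That leaves parrot.

parrot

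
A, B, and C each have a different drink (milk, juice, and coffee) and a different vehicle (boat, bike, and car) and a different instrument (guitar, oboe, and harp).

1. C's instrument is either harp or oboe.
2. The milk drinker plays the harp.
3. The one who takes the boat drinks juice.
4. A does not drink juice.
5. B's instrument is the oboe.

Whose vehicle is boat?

B

With clues 1–4, A is impossible for the one with vehicle boat.
With clues 1–5, C is impossible for the one with vehicle boat.
That leaves B.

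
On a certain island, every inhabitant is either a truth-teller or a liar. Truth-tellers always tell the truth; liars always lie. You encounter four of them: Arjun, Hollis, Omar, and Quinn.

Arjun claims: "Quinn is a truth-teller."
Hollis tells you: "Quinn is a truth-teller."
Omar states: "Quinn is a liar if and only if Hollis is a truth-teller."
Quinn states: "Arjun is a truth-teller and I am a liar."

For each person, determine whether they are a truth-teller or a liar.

Consider Arjun. Suppose Arjun is a truth-teller.
Then whichever role Quinn has, Quinn's statement has the wrong truth value — contradiction.
So Arjun is a liar.
With that fixed, Quinn's statement is false, so Quinn is a liar.
With that fixed, Hollis's statement is false, so Hollis is a liar.
With that fixed, Omar's statement is false, so Omar is a liar.

Arjun: liar, Hollis: liar, Omar: liar, Quinn: liar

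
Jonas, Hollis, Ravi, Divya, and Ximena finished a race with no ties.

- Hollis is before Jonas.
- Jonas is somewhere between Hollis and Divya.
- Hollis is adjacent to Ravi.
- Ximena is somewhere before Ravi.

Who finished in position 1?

With clue 1, Jonas is ruled out for place 1.
With clues 1–2, Divya is ruled out for place 1.
With clues 1–4, Hollis and Ravi are ruled out for place 1.
So place 1 is Ximena.

Ximena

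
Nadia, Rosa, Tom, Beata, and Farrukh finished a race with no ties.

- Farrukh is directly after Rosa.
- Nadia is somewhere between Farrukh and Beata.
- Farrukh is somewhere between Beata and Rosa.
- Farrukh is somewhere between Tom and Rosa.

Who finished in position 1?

Rosa

With clue 1, Farrukh is ruled out for place 1.
With clues 1–2, Nadia is ruled out for place 1.
With clues 1–3, Beata is ruled out for place 1.
With clues 1–4, Tom is ruled out for place 1.
So place 1 is Rosa.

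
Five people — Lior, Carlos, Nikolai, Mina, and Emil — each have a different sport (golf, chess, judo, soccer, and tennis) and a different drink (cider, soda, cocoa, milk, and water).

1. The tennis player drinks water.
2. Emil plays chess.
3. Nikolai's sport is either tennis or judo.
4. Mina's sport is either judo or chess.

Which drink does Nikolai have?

water

With clues 1–4, cider, cocoa, milk, and soda are impossible for Nikolai's drink.
That leaves water.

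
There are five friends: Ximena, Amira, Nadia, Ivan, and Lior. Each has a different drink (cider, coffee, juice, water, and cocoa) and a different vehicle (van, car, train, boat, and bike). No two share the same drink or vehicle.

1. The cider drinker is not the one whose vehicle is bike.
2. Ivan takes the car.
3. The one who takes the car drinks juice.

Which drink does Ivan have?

With clues 1–3, cider, cocoa, coffee, and water are impossible for Ivan's drink.
That leaves juice.

juice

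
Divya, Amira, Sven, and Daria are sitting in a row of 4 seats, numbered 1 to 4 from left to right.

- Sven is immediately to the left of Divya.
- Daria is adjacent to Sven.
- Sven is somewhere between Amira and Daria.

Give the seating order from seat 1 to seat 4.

From clue 1: Divya is in {2,3,4}.
From clues 1–2: Divya is in {3,4}.
From clues 1–3: Daria → seat 1, Sven → seat 2, Divya → seat 3, Amira → seat 4.

Daria, Sven, Divya, Amira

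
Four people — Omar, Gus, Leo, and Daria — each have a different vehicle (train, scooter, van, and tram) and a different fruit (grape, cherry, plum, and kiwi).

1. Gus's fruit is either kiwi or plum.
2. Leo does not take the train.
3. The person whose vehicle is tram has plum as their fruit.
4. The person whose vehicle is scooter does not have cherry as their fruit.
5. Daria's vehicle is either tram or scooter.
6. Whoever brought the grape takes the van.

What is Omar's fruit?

cherry

With clues 1–6, grape, kiwi, and plum are impossible for Omar's fruit.
That leaves cherry.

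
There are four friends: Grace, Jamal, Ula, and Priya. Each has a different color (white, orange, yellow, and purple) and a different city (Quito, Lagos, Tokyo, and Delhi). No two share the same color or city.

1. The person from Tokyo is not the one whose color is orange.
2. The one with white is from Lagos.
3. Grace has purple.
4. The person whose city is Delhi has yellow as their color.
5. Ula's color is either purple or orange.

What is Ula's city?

With clues 1–4, Tokyo is impossible for Ula's city.
With clues 1–5, Delhi and Lagos are impossible for Ula's city.
That leaves Quito.

Quito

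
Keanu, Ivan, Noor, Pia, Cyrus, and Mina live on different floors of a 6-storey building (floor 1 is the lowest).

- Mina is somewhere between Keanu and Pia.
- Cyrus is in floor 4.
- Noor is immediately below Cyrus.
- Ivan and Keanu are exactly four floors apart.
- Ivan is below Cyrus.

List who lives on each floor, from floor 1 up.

Pia, Ivan, Noor, Cyrus, Mina, Keanu

From clue 1: Mina is in {2,3,4,5}.
From clues 1–2: Cyrus → floor 4.
From clues 1–3: Noor → floor 3.
From clues 1–4: Keanu is in {1,6}.
From clues 1–5: Pia → floor 1, Ivan → floor 2, Mina → floor 5, Keanu → floor 6.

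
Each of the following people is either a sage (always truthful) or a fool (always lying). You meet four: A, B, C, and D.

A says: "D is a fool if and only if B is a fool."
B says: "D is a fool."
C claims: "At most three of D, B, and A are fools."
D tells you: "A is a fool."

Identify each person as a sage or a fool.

Regardless of anyone's role, C's statement is true, so C is a sage.
Consider A. Suppose A is a sage.
Then no assignment of the remaining roles makes every statement match its speaker's type — contradiction.
So A is a fool.
With that fixed, D's statement is true, so D is a sage.
With that fixed, B's statement is false, so B is a fool.

A: fool, B: fool, C: sage, D: sage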